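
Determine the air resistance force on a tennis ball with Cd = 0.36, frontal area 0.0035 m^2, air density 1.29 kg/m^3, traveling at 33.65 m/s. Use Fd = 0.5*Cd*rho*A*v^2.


Fd = 0.5 * Cd * rho * A * v^2
Fd = 0.5 * 0.36 * 1.29 * 0.0035 * 33.65^2
v^2 = 1132.3225
Fd = 0.5 * 0.36 * 1.29 * 0.0035 * 1132.3225 = 0.9202 N

0.9202 N


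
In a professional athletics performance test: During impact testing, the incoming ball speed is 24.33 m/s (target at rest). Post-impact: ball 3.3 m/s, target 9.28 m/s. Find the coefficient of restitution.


e = (v2_after - v1_after) / (v1_before - v2_before)
Numerator = 9.28 - 3.3 = 5.98
Denominator = 24.33 - 0 = 24.33
e = 5.98 / 24.33 = 0.2458

0.2458


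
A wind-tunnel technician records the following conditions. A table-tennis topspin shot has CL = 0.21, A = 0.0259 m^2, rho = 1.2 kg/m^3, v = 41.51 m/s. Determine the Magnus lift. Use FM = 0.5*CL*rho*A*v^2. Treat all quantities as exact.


FM = 0.5 * CL * rho * A * v^2
FM = 0.5 * 0.21 * 1.2 * 0.0259 * 41.51^2
v^2 = 1723.0801
FM = 0.5 * 0.21 * 1.2 * 0.0259 * 1723.0801 = 5.6231 N

5.6231 N


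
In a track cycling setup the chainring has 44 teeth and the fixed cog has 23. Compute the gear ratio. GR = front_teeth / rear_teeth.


GR = front_teeth / rear_teeth
GR = 44 / 23
GR = 1.913

1.913


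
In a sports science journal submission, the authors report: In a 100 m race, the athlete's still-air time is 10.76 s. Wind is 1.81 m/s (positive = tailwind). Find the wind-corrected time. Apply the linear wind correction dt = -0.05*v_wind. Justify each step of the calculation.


dt = -0.05 * v_wind = -0.05 * 1.81 = -0.0905 s
t_corrected = t_still + dt = 10.76 + (-0.0905)
t_corrected = 10.6695 s

10.6695 s


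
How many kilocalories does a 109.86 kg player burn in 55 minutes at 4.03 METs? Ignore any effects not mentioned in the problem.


kcal = MET * mass * time_hr
Convert time: 55 min = 0.9167 hr
kcal = 4.03 * 109.86 * 0.9167
kcal = 405.8412 kcal

405.8412 kcal


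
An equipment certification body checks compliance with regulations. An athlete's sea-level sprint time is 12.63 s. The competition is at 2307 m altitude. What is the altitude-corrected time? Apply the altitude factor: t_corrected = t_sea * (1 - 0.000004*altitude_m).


Correction factor = 1 - 0.000004 * 2307 = 0.990772
t_corrected = t_sea * factor = 12.63 * 0.990772
t_corrected = 12.5135 s

12.5135 s


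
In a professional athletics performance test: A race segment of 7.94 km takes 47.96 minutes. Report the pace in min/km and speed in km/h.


Pace = time / distance = 47.96 min / 7.94 km = 6.0403 min/km
Speed = distance / time_in_hours = 7.94 / 0.7993 hr
Speed = 9.9333 km/h

6.0403 min/km, 9.9333 km/h


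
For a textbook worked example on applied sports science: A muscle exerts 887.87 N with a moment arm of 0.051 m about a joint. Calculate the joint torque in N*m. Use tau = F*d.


tau = F * d
tau = 887.87 * 0.051
tau = 45.2814 N*m

45.2814 N*m


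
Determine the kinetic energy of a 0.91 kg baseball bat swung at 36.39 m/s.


KE = 0.5 * m * v^2
KE = 0.5 * 0.91 * 36.39^2
KE = 0.5 * 0.91 * 1324.2321 = 602.5256 J

602.5256 J


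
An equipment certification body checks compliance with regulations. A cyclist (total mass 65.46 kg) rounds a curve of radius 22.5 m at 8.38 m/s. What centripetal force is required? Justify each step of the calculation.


Fc = m * v^2 / r
v^2 = 8.38^2 = 70.2244
Fc = 65.46 * 70.2244 / 22.5
Fc = 4596.8892 / 22.5 = 204.3062 N

204.3062 N


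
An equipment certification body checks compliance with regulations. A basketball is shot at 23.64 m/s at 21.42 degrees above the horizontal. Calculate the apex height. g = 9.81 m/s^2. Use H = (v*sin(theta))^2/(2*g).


H = (v*sin(theta))^2 / (2*g)
vy = v*sin(theta) = 23.64 * sin(21.42 deg) = 8.6334 m/s
H = vy^2 / (2*g) = 74.5351 / (2*9.81)
H = 74.5351 / 19.62 = 3.7989 m

3.7989 m


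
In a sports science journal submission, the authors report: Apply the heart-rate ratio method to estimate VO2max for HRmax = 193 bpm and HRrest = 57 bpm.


VO2max = 15.3 * HRmax / HRrest
VO2max = 15.3 * 193 / 57
VO2max = 2952.9 / 57 = 51.8053 mL/kg/min

51.8053 mL/kg/min


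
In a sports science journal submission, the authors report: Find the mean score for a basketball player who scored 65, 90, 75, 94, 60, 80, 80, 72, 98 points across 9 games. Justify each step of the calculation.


Average = sum / n
Sum = 714
Average = 714 / 9 = 79.3333

79.3333


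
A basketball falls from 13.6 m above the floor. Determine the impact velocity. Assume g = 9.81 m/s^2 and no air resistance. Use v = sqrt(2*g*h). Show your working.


v = sqrt(2 * g * h)
v = sqrt(2 * 9.81 * 13.6)
v = sqrt(266.832) = 16.335 m/s

16.335 m/s


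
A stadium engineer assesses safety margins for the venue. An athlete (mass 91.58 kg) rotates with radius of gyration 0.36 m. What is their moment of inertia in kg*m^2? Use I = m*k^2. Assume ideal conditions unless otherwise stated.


I = m * k^2
I = 91.58 * 0.36^2
I = 91.58 * 0.1296 = 11.8688 kg*m^2

11.8688 kg*m^2


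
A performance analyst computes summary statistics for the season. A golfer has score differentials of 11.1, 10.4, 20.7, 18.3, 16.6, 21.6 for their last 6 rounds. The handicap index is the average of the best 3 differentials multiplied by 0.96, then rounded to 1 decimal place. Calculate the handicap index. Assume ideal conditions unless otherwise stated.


All differentials: 11.1, 10.4, 20.7, 18.3, 16.6, 21.6
Sorted: 10.4, 11.1, 16.6, 18.3, 20.7, 21.6
Best 3: 10.4, 11.1, 16.6
Average of best = 38.1 / 3 = 12.7
Raw index = 12.7 * 0.96 = 12.192
Handicap index = round(12.192, 1) = 12.2

12.2


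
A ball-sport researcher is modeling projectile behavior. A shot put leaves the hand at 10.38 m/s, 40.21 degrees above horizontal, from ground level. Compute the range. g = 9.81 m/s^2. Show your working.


R = v^2 * sin(2*theta) / g
Convert angle to radians: theta = 40.21 deg = 0.7018 rad
sin(2*theta) = sin(1.4036) = 0.9861
R = 10.38^2 * 0.9861 / 9.81
R = 107.7444 * 0.9861 / 9.81 = 10.83 m

10.83 m


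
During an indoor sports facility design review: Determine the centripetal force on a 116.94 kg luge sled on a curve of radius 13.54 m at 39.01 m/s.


Fc = m * v^2 / r
v^2 = 39.01^2 = 1521.7801
Fc = 116.94 * 1521.7801 / 13.54
Fc = 177956.9649 / 13.54 = 13143.055 N

13143.055 N


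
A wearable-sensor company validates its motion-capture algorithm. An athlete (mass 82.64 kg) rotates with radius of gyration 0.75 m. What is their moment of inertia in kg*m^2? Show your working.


I = m * k^2
I = 82.64 * 0.75^2
I = 82.64 * 0.5625 = 46.485 kg*m^2

46.485 kg*m^2


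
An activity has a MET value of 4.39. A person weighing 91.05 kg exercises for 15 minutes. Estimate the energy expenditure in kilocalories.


kcal = MET * mass * time_hr
Convert time: 15 min = 0.25 hr
kcal = 4.39 * 91.05 * 0.25
kcal = 99.9274 kcal

99.9274 kcal


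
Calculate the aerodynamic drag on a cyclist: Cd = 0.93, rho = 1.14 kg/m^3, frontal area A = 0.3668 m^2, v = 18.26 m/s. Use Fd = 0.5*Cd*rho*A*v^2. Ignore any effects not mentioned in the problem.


Fd = 0.5 * Cd * rho * A * v^2
Fd = 0.5 * 0.93 * 1.14 * 0.3668 * 18.26^2
v^2 = 333.4276
Fd = 0.5 * 0.93 * 1.14 * 0.3668 * 333.4276 = 64.8319 N

64.8319 N


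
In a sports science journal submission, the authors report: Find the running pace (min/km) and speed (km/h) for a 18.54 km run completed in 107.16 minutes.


Pace = time / distance = 107.16 min / 18.54 km = 5.7799 min/km
Speed = distance / time_in_hours = 18.54 / 1.786 hr
Speed = 10.3807 km/h

5.7799 min/km, 10.3807 km/h


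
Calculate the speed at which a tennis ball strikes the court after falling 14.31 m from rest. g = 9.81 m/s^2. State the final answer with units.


v = sqrt(2 * g * h)
v = sqrt(2 * 9.81 * 14.31)
v = sqrt(280.7622) = 16.756 m/s

16.756 m/s


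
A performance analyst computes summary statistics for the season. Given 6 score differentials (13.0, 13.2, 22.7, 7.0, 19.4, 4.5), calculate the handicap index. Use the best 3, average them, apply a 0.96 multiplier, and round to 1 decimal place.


All differentials: 13.0, 13.2, 22.7, 7.0, 19.4, 4.5
Sorted: 4.5, 7.0, 13.0, 13.2, 19.4, 22.7
Best 3: 4.5, 7.0, 13.0
Average of best = 24.5 / 3 = 8.1667
Raw index = 8.1667 * 0.96 = 7.84
Handicap index = round(7.84, 1) = 7.8

7.8


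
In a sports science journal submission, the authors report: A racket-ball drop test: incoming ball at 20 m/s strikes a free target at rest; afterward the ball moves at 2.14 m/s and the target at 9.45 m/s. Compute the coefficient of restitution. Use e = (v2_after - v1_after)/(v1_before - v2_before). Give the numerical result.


e = (v2_after - v1_after) / (v1_before - v2_before)
Numerator = 9.45 - 2.14 = 7.31
Denominator = 20 - 0 = 20
e = 7.31 / 20 = 0.3655

0.3655


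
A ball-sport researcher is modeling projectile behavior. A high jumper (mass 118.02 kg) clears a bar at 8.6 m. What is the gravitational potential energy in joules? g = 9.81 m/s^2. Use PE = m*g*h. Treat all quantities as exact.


PE = m * g * h
PE = 118.02 * 9.81 * 8.6
PE = 1157.7762 * 8.6 = 9956.8753 J

9956.8753 J


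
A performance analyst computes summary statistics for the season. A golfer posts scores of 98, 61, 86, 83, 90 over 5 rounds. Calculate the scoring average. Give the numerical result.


Average = sum / n
Sum = 418
Average = 418 / 5 = 83.6

83.6


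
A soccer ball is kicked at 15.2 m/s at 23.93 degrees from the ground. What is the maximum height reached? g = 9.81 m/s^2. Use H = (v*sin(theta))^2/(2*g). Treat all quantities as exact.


H = (v*sin(theta))^2 / (2*g)
vy = v*sin(theta) = 15.2 * sin(23.93 deg) = 6.1654 m/s
H = vy^2 / (2*g) = 38.0125 / (2*9.81)
H = 38.0125 / 19.62 = 1.9374 m

1.9374 m


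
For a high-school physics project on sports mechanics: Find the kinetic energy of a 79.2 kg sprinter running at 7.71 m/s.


KE = 0.5 * m * v^2
KE = 0.5 * 79.2 * 7.71^2
KE = 0.5 * 79.2 * 59.4441 = 2353.9864 J

2353.9864 J


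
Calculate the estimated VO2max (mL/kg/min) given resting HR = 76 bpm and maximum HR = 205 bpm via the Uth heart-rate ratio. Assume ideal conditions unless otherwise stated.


VO2max = 15.3 * HRmax / HRrest
VO2max = 15.3 * 205 / 76
VO2max = 3136.5 / 76 = 41.2697 mL/kg/min

41.2697 mL/kg/min


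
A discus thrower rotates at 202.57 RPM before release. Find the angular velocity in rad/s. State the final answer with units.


omega = RPM * 2 * pi / 60
omega = 202.57 * 2 * 3.14159 / 60
omega = 1272.7848 / 60 = 21.2131 rad/s

21.2131 rad/s


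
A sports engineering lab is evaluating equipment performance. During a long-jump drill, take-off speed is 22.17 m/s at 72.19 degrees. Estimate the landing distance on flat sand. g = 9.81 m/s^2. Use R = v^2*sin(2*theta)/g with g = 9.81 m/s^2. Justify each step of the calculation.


R = v^2 * sin(2*theta) / g
Convert angle to radians: theta = 72.19 deg = 1.26 rad
sin(2*theta) = sin(2.5199) = 0.5824
R = 22.17^2 * 0.5824 / 9.81
R = 491.5089 * 0.5824 / 9.81 = 29.1802 m

29.1802 m


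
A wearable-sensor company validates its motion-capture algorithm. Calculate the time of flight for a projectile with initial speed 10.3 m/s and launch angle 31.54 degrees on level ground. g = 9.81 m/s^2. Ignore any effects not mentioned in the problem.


T = 2*v*sin(theta)/g
sin(theta) = sin(31.54 deg) = 0.5231
T = 2*10.3*0.5231 / 9.81
T = 10.7757 / 9.81 = 1.0984 s

1.0984 s


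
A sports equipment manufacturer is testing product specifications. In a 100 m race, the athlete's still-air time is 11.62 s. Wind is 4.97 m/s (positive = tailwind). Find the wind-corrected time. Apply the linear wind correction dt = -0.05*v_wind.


dt = -0.05 * v_wind = -0.05 * 4.97 = -0.2485 s
t_corrected = t_still + dt = 11.62 + (-0.2485)
t_corrected = 11.3715 s

11.3715 s


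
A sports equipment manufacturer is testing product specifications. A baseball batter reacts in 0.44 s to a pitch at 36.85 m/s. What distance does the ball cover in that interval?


d = v * t
d = 36.85 * 0.44
d = 16.214 m

16.214 m


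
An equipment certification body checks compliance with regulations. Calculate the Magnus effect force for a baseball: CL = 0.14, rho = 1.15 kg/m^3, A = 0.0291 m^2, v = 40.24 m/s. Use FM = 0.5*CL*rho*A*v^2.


FM = 0.5 * CL * rho * A * v^2
FM = 0.5 * 0.14 * 1.15 * 0.0291 * 40.24^2
v^2 = 1619.2576
FM = 0.5 * 0.14 * 1.15 * 0.0291 * 1619.2576 = 3.7932 N

3.7932 N


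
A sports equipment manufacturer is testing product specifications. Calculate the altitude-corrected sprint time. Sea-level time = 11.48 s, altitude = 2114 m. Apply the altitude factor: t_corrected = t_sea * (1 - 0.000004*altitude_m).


Correction factor = 1 - 0.000004 * 2114 = 0.991544
t_corrected = t_sea * factor = 11.48 * 0.991544
t_corrected = 11.3829 s

11.3829 s


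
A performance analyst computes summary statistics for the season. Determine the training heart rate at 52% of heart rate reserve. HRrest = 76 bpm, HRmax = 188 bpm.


Target = HRrest + pct*(HRmax - HRrest)
Heart rate reserve = HRmax - HRrest = 188 - 76 = 112 bpm
Fraction = 52% = 0.52
Target = 76 + 0.52 * 112
Target = 76 + 58.24 = 134.24 bpm

134.24 bpm


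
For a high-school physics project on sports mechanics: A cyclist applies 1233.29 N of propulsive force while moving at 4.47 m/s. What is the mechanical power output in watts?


P = F * v
P = 1233.29 * 4.47
P = 5512.8063 W

5512.8063 W


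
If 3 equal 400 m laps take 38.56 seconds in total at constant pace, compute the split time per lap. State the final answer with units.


Split time = total_time / n_laps = 38.56 / 3
Split time = 12.8533 s per lap

12.8533 s


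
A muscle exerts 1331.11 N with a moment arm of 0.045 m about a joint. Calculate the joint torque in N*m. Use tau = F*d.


tau = F * d
tau = 1331.11 * 0.045
tau = 59.8999 N*m

59.8999 N*m


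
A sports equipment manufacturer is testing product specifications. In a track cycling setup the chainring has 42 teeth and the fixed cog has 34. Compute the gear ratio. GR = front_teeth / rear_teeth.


GR = front_teeth / rear_teeth
GR = 42 / 34
GR = 1.2353

1.2353


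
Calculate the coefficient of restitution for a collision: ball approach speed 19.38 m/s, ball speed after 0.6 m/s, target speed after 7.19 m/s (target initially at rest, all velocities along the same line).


e = (v2_after - v1_after) / (v1_before - v2_before)
Numerator = 7.19 - 0.6 = 6.59
Denominator = 19.38 - 0 = 19.38
e = 6.59 / 19.38 = 0.34

0.34


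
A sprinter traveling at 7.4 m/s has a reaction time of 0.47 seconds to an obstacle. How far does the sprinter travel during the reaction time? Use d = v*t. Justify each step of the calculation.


d = v * t
d = 7.4 * 0.47
d = 3.478 m

3.478 m


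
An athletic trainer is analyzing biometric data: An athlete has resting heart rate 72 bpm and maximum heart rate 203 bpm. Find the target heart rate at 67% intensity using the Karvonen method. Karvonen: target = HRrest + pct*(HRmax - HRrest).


Target = HRrest + pct*(HRmax - HRrest)
Heart rate reserve = HRmax - HRrest = 203 - 72 = 131 bpm
Fraction = 67% = 0.67
Target = 72 + 0.67 * 131
Target = 72 + 87.77 = 159.77 bpm

159.77 bpm


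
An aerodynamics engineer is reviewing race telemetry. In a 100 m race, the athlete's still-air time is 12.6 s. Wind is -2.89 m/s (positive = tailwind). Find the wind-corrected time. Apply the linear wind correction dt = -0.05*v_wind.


dt = -0.05 * v_wind = -0.05 * -2.89 = 0.1445 s
t_corrected = t_still + dt = 12.6 + (0.1445)
t_corrected = 12.7445 s

12.7445 s


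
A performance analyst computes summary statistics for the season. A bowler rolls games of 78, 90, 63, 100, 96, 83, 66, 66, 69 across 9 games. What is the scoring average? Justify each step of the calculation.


Average = sum / n
Sum = 711
Average = 711 / 9 = 79

79


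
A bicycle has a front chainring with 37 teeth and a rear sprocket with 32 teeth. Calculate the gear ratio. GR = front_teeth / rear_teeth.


GR = front_teeth / rear_teeth
GR = 37 / 32
GR = 1.1562

1.1562


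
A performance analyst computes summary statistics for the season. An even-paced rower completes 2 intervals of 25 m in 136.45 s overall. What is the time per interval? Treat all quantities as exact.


Split time = total_time / n_laps = 136.45 / 2
Split time = 68.225 s per lap

68.225 s


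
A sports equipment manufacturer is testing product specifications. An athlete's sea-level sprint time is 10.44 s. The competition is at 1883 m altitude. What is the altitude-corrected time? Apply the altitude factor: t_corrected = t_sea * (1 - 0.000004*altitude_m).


Correction factor = 1 - 0.000004 * 1883 = 0.992468
t_corrected = t_sea * factor = 10.44 * 0.992468
t_corrected = 10.3614 s

10.3614 s


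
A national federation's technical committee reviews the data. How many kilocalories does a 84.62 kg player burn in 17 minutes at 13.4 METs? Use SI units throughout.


kcal = MET * mass * time_hr
Convert time: 17 min = 0.2833 hr
kcal = 13.4 * 84.62 * 0.2833
kcal = 321.2739 kcal

321.2739 kcal


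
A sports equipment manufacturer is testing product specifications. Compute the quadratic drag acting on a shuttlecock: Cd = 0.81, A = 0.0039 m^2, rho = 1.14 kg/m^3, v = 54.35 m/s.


Fd = 0.5 * Cd * rho * A * v^2
Fd = 0.5 * 0.81 * 1.14 * 0.0039 * 54.35^2
v^2 = 2953.9225
Fd = 0.5 * 0.81 * 1.14 * 0.0039 * 2953.9225 = 5.3189 N

5.3189 N


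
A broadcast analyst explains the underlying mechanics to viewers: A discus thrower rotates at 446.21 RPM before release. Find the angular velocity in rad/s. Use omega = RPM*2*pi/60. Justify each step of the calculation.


omega = RPM * 2 * pi / 60
omega = 446.21 * 2 * 3.14159 / 60
omega = 2803.6201 / 60 = 46.727 rad/s

46.727 rad/s


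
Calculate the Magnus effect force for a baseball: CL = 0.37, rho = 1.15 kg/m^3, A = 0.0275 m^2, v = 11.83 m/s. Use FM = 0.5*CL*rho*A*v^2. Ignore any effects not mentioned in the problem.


FM = 0.5 * CL * rho * A * v^2
FM = 0.5 * 0.37 * 1.15 * 0.0275 * 11.83^2
v^2 = 139.9489
FM = 0.5 * 0.37 * 1.15 * 0.0275 * 139.9489 = 0.8188 N

0.8188 N


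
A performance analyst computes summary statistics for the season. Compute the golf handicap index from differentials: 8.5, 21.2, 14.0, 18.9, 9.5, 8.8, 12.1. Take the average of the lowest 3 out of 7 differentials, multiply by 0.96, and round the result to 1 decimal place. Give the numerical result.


All differentials: 8.5, 21.2, 14.0, 18.9, 9.5, 8.8, 12.1
Sorted: 8.5, 8.8, 9.5, 12.1, 14.0, 18.9, 21.2
Best 3: 8.5, 8.8, 9.5
Average of best = 26.8 / 3 = 8.9333
Raw index = 8.9333 * 0.96 = 8.576
Handicap index = round(8.576, 1) = 8.6

8.6


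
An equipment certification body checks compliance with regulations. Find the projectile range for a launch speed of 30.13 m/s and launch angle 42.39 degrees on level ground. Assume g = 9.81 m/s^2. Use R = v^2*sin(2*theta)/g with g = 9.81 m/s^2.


R = v^2 * sin(2*theta) / g
Convert angle to radians: theta = 42.39 deg = 0.7398 rad
sin(2*theta) = sin(1.4797) = 0.9959
R = 30.13^2 * 0.9959 / 9.81
R = 907.8169 * 0.9959 / 9.81 = 92.1562 m

92.1562 m


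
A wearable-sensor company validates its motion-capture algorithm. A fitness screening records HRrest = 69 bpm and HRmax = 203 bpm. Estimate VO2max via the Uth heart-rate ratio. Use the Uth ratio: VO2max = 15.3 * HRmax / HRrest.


VO2max = 15.3 * HRmax / HRrest
VO2max = 15.3 * 203 / 69
VO2max = 3105.9 / 69 = 45.013 mL/kg/min

45.013 mL/kg/min


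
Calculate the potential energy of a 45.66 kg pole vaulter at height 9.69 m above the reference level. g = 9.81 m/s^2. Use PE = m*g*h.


PE = m * g * h
PE = 45.66 * 9.81 * 9.69
PE = 447.9246 * 9.69 = 4340.3894 J

4340.3894 J


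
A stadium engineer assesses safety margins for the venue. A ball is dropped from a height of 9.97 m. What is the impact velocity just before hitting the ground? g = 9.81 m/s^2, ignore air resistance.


v = sqrt(2 * g * h)
v = sqrt(2 * 9.81 * 9.97)
v = sqrt(195.6114) = 13.9861 m/s

13.9861 m/s


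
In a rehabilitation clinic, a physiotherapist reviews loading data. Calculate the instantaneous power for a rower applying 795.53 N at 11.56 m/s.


P = F * v
P = 795.53 * 11.56
P = 9196.3268 W

9196.3268 W


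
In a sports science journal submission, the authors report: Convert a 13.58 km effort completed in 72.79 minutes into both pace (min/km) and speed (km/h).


Pace = time / distance = 72.79 min / 13.58 km = 5.3601 min/km
Speed = distance / time_in_hours = 13.58 / 1.2132 hr
Speed = 11.1938 km/h

5.3601 min/km, 11.1938 km/h


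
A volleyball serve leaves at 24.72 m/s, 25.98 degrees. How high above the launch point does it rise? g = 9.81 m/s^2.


H = (v*sin(theta))^2 / (2*g)
vy = v*sin(theta) = 24.72 * sin(25.98 deg) = 10.8288 m/s
H = vy^2 / (2*g) = 117.2624 / (2*9.81)
H = 117.2624 / 19.62 = 5.9767 m

5.9767 m


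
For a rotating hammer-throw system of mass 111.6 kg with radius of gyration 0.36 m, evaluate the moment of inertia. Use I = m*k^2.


I = m * k^2
I = 111.6 * 0.36^2
I = 111.6 * 0.1296 = 14.4634 kg*m^2

14.4634 kg*m^2


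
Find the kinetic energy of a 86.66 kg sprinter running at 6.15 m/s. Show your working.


KE = 0.5 * m * v^2
KE = 0.5 * 86.66 * 6.15^2
KE = 0.5 * 86.66 * 37.8225 = 1638.8489 J

1638.8489 J


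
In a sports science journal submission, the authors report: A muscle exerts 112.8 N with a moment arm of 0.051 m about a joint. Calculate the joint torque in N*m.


tau = F * d
tau = 112.8 * 0.051
tau = 5.7528 N*m

5.7528 N*m


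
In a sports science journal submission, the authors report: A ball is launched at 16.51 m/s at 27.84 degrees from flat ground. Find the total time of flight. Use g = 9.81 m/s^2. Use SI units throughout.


T = 2*v*sin(theta)/g
sin(theta) = sin(27.84 deg) = 0.467
T = 2*16.51*0.467 / 9.81
T = 15.4205 / 9.81 = 1.5719 s

1.5719 s


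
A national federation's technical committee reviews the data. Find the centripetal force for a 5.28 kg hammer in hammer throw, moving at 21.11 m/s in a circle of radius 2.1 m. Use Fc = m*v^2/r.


Fc = m * v^2 / r
v^2 = 21.11^2 = 445.6321
Fc = 5.28 * 445.6321 / 2.1
Fc = 2352.9375 / 2.1 = 1120.4464 N

1120.4464 N


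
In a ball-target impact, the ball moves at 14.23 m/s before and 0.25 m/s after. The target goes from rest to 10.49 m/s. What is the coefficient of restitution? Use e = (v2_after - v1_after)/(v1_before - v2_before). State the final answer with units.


e = (v2_after - v1_after) / (v1_before - v2_before)
Numerator = 10.49 - 0.25 = 10.24
Denominator = 14.23 - 0 = 14.23
e = 10.24 / 14.23 = 0.7196

0.7196


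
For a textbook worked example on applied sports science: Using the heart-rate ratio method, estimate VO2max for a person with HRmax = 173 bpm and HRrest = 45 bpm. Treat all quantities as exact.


VO2max = 15.3 * HRmax / HRrest
VO2max = 15.3 * 173 / 45
VO2max = 2646.9 / 45 = 58.82 mL/kg/min

58.82 mL/kg/min


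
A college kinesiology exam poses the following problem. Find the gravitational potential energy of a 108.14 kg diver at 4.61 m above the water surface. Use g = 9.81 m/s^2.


PE = m * g * h
PE = 108.14 * 9.81 * 4.61
PE = 1060.8534 * 4.61 = 4890.5342 J

4890.5342 J


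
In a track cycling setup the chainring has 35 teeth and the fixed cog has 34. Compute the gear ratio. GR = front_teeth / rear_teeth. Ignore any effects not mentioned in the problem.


GR = front_teeth / rear_teeth
GR = 35 / 34
GR = 1.0294

1.0294


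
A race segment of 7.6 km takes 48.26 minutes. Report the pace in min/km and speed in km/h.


Pace = time / distance = 48.26 min / 7.6 km = 6.35 min/km
Speed = distance / time_in_hours = 7.6 / 0.8043 hr
Speed = 9.4488 km/h

6.35 min/km, 9.4488 km/h


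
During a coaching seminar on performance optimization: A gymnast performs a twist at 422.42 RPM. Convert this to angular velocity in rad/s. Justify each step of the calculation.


omega = RPM * 2 * pi / 60
omega = 422.42 * 2 * 3.14159 / 60
omega = 2654.1431 / 60 = 44.2357 rad/s

44.2357 rad/s


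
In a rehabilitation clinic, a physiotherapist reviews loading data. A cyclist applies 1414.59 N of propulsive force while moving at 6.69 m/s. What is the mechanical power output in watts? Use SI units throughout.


P = F * v
P = 1414.59 * 6.69
P = 9463.6071 W

9463.6071 W


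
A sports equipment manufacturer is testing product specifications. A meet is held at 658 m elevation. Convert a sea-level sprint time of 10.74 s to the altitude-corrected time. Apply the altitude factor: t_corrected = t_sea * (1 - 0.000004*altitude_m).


Correction factor = 1 - 0.000004 * 658 = 0.997368
t_corrected = t_sea * factor = 10.74 * 0.997368
t_corrected = 10.7117 s

10.7117 s


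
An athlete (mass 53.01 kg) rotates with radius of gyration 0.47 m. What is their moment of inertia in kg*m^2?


I = m * k^2
I = 53.01 * 0.47^2
I = 53.01 * 0.2209 = 11.7099 kg*m^2

11.7099 kg*m^2


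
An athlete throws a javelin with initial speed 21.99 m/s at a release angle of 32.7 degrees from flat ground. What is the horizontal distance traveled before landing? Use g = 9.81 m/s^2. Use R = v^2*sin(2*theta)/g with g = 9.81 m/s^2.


R = v^2 * sin(2*theta) / g
Convert angle to radians: theta = 32.7 deg = 0.5707 rad
sin(2*theta) = sin(1.1414) = 0.9092
R = 21.99^2 * 0.9092 / 9.81
R = 483.5601 * 0.9092 / 9.81 = 44.8186 m

44.8186 m


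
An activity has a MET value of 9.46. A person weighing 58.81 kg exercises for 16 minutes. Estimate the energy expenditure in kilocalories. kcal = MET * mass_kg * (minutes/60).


kcal = MET * mass * time_hr
Convert time: 16 min = 0.2667 hr
kcal = 9.46 * 58.81 * 0.2667
kcal = 148.358 kcal

148.358 kcal


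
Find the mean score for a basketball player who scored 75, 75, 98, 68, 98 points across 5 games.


Average = sum / n
Sum = 414
Average = 414 / 5 = 82.8

82.8


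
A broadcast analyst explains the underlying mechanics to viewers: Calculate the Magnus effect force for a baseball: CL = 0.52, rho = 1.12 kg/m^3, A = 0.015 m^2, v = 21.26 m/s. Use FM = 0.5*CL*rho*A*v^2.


FM = 0.5 * CL * rho * A * v^2
FM = 0.5 * 0.52 * 1.12 * 0.015 * 21.26^2
v^2 = 451.9876
FM = 0.5 * 0.52 * 1.12 * 0.015 * 451.9876 = 1.9743 N

1.9743 N


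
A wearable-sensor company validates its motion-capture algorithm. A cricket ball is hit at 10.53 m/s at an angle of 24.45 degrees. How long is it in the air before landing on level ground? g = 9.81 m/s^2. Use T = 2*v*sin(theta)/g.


T = 2*v*sin(theta)/g
sin(theta) = sin(24.45 deg) = 0.4139
T = 2*10.53*0.4139 / 9.81
T = 8.7167 / 9.81 = 0.8886 s

0.8886 s


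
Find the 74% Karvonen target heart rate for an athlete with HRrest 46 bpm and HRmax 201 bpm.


Target = HRrest + pct*(HRmax - HRrest)
Heart rate reserve = HRmax - HRrest = 201 - 46 = 155 bpm
Fraction = 74% = 0.74
Target = 46 + 0.74 * 155
Target = 46 + 114.7 = 160.7 bpm

160.7 bpm


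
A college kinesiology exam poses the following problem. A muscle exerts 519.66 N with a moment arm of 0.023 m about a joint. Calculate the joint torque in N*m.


tau = F * d
tau = 519.66 * 0.023
tau = 11.9522 N*m

11.9522 N*m


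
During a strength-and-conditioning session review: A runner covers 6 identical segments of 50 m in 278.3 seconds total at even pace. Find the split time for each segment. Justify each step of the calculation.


Split time = total_time / n_laps = 278.3 / 6
Split time = 46.3833 s per lap

46.3833 s


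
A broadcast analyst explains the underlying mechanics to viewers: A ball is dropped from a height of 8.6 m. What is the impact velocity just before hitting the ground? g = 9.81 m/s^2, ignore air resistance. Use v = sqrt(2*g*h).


v = sqrt(2 * g * h)
v = sqrt(2 * 9.81 * 8.6)
v = sqrt(168.732) = 12.9897 m/s

12.9897 m/s


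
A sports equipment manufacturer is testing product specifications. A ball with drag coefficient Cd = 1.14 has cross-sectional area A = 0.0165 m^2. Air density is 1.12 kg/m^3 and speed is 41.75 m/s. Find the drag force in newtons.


Fd = 0.5 * Cd * rho * A * v^2
Fd = 0.5 * 1.14 * 1.12 * 0.0165 * 41.75^2
v^2 = 1743.0625
Fd = 0.5 * 1.14 * 1.12 * 0.0165 * 1743.0625 = 18.3607 N

18.3607 N


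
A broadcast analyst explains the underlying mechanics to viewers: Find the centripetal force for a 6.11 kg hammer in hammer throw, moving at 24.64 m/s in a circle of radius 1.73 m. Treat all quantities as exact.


Fc = m * v^2 / r
v^2 = 24.64^2 = 607.1296
Fc = 6.11 * 607.1296 / 1.73
Fc = 3709.5619 / 1.73 = 2144.2554 N

2144.2554 N


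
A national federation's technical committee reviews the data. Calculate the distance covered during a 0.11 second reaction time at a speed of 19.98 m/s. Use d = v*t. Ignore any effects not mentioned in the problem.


d = v * t
d = 19.98 * 0.11
d = 2.1978 m

2.1978 m


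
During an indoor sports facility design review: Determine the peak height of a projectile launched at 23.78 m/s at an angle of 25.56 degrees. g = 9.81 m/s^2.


H = (v*sin(theta))^2 / (2*g)
vy = v*sin(theta) = 23.78 * sin(25.56 deg) = 10.26 m/s
H = vy^2 / (2*g) = 105.2681 / (2*9.81)
H = 105.2681 / 19.62 = 5.3653 m

5.3653 m


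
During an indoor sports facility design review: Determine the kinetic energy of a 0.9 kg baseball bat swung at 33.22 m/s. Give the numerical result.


KE = 0.5 * m * v^2
KE = 0.5 * 0.9 * 33.22^2
KE = 0.5 * 0.9 * 1103.5684 = 496.6058 J

496.6058 J


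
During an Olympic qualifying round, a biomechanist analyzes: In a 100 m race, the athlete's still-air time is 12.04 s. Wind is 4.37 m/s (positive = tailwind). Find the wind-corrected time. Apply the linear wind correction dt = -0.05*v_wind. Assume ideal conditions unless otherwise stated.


dt = -0.05 * v_wind = -0.05 * 4.37 = -0.2185 s
t_corrected = t_still + dt = 12.04 + (-0.2185)
t_corrected = 11.8215 s

11.8215 s


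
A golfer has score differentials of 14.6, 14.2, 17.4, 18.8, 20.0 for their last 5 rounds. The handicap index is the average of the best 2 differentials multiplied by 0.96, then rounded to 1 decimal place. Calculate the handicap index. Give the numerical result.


All differentials: 14.6, 14.2, 17.4, 18.8, 20.0
Sorted: 14.2, 14.6, 17.4, 18.8, 20.0
Best 2: 14.2, 14.6
Average of best = 28.8 / 2 = 14.4
Raw index = 14.4 * 0.96 = 13.824
Handicap index = round(13.824, 1) = 13.8

13.8


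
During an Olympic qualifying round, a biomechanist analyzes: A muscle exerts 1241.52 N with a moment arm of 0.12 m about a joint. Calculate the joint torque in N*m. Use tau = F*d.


tau = F * d
tau = 1241.52 * 0.12
tau = 148.9824 N*m

148.9824 N*m


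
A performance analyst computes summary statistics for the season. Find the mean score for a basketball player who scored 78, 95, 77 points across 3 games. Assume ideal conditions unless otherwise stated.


Average = sum / n
Sum = 250
Average = 250 / 3 = 83.3333

83.3333


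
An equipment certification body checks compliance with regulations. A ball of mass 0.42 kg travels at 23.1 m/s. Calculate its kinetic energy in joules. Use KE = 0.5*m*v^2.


KE = 0.5 * m * v^2
KE = 0.5 * 0.42 * 23.1^2
KE = 0.5 * 0.42 * 533.61 = 112.0581 J

112.0581 J


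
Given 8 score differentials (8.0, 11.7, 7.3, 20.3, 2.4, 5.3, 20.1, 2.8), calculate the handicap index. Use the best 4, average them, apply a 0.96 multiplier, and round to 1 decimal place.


All differentials: 8.0, 11.7, 7.3, 20.3, 2.4, 5.3, 20.1, 2.8
Sorted: 2.4, 2.8, 5.3, 7.3, 8.0, 11.7, 20.1, 20.3
Best 4: 2.4, 2.8, 5.3, 7.3
Average of best = 17.8 / 4 = 4.45
Raw index = 4.45 * 0.96 = 4.272
Handicap index = round(4.272, 1) = 4.3

4.3


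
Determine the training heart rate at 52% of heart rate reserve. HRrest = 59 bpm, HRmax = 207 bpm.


Target = HRrest + pct*(HRmax - HRrest)
Heart rate reserve = HRmax - HRrest = 207 - 59 = 148 bpm
Fraction = 52% = 0.52
Target = 59 + 0.52 * 148
Target = 59 + 76.96 = 135.96 bpm

135.96 bpm


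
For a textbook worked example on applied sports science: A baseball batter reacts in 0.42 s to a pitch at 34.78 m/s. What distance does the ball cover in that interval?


d = v * t
d = 34.78 * 0.42
d = 14.6076 m

14.6076 m


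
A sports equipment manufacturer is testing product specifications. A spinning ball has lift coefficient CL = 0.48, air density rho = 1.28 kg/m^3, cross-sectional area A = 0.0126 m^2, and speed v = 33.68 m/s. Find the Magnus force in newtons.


FM = 0.5 * CL * rho * A * v^2
FM = 0.5 * 0.48 * 1.28 * 0.0126 * 33.68^2
v^2 = 1134.3424
FM = 0.5 * 0.48 * 1.28 * 0.0126 * 1134.3424 = 4.3907 N

4.3907 N


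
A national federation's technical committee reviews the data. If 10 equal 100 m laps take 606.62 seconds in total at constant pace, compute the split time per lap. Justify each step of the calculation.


Split time = total_time / n_laps = 606.62 / 10
Split time = 60.662 s per lap

60.662 s


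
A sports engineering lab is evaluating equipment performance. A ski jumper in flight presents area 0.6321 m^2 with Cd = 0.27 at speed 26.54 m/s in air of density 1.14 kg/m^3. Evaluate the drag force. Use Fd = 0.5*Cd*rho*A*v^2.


Fd = 0.5 * Cd * rho * A * v^2
Fd = 0.5 * 0.27 * 1.14 * 0.6321 * 26.54^2
v^2 = 704.3716
Fd = 0.5 * 0.27 * 1.14 * 0.6321 * 704.3716 = 68.5214 N

68.5214 N


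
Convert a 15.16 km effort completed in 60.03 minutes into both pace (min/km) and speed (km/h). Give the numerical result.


Pace = time / distance = 60.03 min / 15.16 km = 3.9598 min/km
Speed = distance / time_in_hours = 15.16 / 1.0005 hr
Speed = 15.1524 km/h

3.9598 min/km, 15.1524 km/h


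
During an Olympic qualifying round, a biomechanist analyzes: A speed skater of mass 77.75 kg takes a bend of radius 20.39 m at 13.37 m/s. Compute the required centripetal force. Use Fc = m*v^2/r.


Fc = m * v^2 / r
v^2 = 13.37^2 = 178.7569
Fc = 77.75 * 178.7569 / 20.39
Fc = 13898.349 / 20.39 = 681.6257 N

681.6257 N


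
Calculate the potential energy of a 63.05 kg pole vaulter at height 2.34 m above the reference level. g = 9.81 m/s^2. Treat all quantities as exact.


PE = m * g * h
PE = 63.05 * 9.81 * 2.34
PE = 618.5205 * 2.34 = 1447.338 J

1447.338 J


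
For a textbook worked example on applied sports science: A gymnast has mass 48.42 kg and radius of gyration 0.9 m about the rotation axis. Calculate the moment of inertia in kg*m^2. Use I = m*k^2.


I = m * k^2
I = 48.42 * 0.9^2
I = 48.42 * 0.81 = 39.2202 kg*m^2

39.2202 kg*m^2


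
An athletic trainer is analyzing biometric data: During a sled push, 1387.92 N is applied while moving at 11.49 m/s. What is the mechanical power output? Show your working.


P = F * v
P = 1387.92 * 11.49
P = 15947.2008 W

15947.2008 W


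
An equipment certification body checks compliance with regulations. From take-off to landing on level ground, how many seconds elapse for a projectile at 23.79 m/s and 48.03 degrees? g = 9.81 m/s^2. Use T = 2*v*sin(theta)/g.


T = 2*v*sin(theta)/g
sin(theta) = sin(48.03 deg) = 0.7435
T = 2*23.79*0.7435 / 9.81
T = 35.3755 / 9.81 = 3.6061 s

3.6061 s


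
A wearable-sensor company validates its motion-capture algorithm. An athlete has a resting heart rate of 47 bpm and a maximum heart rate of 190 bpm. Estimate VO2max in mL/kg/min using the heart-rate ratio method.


VO2max = 15.3 * HRmax / HRrest
VO2max = 15.3 * 190 / 47
VO2max = 2907 / 47 = 61.8511 mL/kg/min

61.8511 mL/kg/min


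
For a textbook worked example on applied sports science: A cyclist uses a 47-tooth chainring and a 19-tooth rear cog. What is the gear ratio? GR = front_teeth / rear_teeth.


GR = front_teeth / rear_teeth
GR = 47 / 19
GR = 2.4737

2.4737


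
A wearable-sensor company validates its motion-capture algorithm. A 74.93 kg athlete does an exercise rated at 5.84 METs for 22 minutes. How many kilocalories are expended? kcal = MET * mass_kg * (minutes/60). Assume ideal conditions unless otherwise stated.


kcal = MET * mass * time_hr
Convert time: 22 min = 0.3667 hr
kcal = 5.84 * 74.93 * 0.3667
kcal = 160.4501 kcal

160.4501 kcal


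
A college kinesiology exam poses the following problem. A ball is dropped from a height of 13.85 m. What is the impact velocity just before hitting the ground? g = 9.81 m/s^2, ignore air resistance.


v = sqrt(2 * g * h)
v = sqrt(2 * 9.81 * 13.85)
v = sqrt(271.737) = 16.4844 m/s

16.4844 m/s


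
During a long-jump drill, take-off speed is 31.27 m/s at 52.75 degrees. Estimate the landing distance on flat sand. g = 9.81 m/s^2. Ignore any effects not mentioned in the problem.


R = v^2 * sin(2*theta) / g
Convert angle to radians: theta = 52.75 deg = 0.9207 rad
sin(2*theta) = sin(1.8413) = 0.9636
R = 31.27^2 * 0.9636 / 9.81
R = 977.8129 * 0.9636 / 9.81 = 96.05 m

96.05 m


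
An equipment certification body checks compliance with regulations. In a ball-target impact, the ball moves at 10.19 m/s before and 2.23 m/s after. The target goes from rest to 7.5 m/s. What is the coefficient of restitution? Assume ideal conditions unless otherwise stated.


e = (v2_after - v1_after) / (v1_before - v2_before)
Numerator = 7.5 - 2.23 = 5.27
Denominator = 10.19 - 0 = 10.19
e = 5.27 / 10.19 = 0.5172

0.5172


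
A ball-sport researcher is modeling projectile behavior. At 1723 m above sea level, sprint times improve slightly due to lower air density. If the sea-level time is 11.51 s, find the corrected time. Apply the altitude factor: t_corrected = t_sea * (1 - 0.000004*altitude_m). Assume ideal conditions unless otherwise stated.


Correction factor = 1 - 0.000004 * 1723 = 0.993108
t_corrected = t_sea * factor = 11.51 * 0.993108
t_corrected = 11.4307 s

11.4307 s


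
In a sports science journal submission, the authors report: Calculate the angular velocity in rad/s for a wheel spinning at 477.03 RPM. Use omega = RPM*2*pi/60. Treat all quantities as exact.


omega = RPM * 2 * pi / 60
omega = 477.03 * 2 * 3.14159 / 60
omega = 2997.2679 / 60 = 49.9545 rad/s

49.9545 rad/s


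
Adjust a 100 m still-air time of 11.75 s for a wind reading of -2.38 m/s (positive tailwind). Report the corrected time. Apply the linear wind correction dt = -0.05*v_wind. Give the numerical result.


dt = -0.05 * v_wind = -0.05 * -2.38 = 0.119 s
t_corrected = t_still + dt = 11.75 + (0.119)
t_corrected = 11.869 s

11.869 s


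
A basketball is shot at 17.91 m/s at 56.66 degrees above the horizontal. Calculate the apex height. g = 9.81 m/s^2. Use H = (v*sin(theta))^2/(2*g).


H = (v*sin(theta))^2 / (2*g)
vy = v*sin(theta) = 17.91 * sin(56.66 deg) = 14.9624 m/s
H = vy^2 / (2*g) = 223.8747 / (2*9.81)
H = 223.8747 / 19.62 = 11.4105 m

11.4105 m


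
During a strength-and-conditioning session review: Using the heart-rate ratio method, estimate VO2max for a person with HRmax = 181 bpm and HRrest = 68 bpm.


VO2max = 15.3 * HRmax / HRrest
VO2max = 15.3 * 181 / 68
VO2max = 2769.3 / 68 = 40.725 mL/kg/min

40.725 mL/kg/min


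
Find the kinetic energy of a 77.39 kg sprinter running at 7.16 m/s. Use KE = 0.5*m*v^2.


KE = 0.5 * m * v^2
KE = 0.5 * 77.39 * 7.16^2
KE = 0.5 * 77.39 * 51.2656 = 1983.7224 J

1983.7224 J


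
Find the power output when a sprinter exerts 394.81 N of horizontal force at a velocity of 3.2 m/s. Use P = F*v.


P = F * v
P = 394.81 * 3.2
P = 1263.392 W

1263.392 W


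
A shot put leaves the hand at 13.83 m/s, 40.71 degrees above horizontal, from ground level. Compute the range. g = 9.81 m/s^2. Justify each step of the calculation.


R = v^2 * sin(2*theta) / g
Convert angle to radians: theta = 40.71 deg = 0.7105 rad
sin(2*theta) = sin(1.421) = 0.9888
R = 13.83^2 * 0.9888 / 9.81
R = 191.2689 * 0.9888 / 9.81 = 19.2791 m

19.2791 m


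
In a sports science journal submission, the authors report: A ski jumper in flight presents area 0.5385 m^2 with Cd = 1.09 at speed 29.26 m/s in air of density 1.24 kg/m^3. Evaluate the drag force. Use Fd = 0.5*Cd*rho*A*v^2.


Fd = 0.5 * Cd * rho * A * v^2
Fd = 0.5 * 1.09 * 1.24 * 0.5385 * 29.26^2
v^2 = 856.1476
Fd = 0.5 * 1.09 * 1.24 * 0.5385 * 856.1476 = 311.5678 N

311.5678 N


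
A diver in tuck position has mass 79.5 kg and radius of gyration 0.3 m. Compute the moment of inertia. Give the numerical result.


I = m * k^2
I = 79.5 * 0.3^2
I = 79.5 * 0.09 = 7.155 kg*m^2

7.155 kg*m^2
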